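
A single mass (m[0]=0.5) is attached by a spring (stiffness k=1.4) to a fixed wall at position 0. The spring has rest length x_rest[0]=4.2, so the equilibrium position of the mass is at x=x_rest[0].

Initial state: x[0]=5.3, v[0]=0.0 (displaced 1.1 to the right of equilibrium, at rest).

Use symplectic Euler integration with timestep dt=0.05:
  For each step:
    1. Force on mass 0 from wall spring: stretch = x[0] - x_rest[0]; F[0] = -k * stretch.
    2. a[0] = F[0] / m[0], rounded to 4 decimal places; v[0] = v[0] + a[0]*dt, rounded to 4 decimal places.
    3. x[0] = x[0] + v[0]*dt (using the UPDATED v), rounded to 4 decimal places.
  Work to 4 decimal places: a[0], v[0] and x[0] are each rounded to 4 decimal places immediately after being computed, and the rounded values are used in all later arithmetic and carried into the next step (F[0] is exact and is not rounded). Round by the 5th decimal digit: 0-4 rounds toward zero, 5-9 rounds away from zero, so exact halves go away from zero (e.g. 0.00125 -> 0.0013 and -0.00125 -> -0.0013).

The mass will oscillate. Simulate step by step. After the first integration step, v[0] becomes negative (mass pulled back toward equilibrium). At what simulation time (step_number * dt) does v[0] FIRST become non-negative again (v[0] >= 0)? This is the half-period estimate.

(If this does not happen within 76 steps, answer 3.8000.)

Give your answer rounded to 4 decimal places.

Answer: 1.9000

Derivation:
Step 0: x=[5.3000] v=[0.0000]
Step 1: x=[5.2923] v=[-0.1540]
Step 2: x=[5.2770] v=[-0.3069]
Step 3: x=[5.2541] v=[-0.4577]
Step 4: x=[5.2238] v=[-0.6053]
Step 5: x=[5.1864] v=[-0.7486]
Step 6: x=[5.1421] v=[-0.8867]
Step 7: x=[5.0912] v=[-1.0186]
Step 8: x=[5.0340] v=[-1.1434]
Step 9: x=[4.9710] v=[-1.2602]
Step 10: x=[4.9026] v=[-1.3681]
Step 11: x=[4.8293] v=[-1.4665]
Step 12: x=[4.7516] v=[-1.5546]
Step 13: x=[4.6700] v=[-1.6318]
Step 14: x=[4.5851] v=[-1.6976]
Step 15: x=[4.4975] v=[-1.7515]
Step 16: x=[4.4078] v=[-1.7932]
Step 17: x=[4.3167] v=[-1.8223]
Step 18: x=[4.2248] v=[-1.8386]
Step 19: x=[4.1327] v=[-1.8421]
Step 20: x=[4.0411] v=[-1.8327]
Step 21: x=[3.9506] v=[-1.8105]
Step 22: x=[3.8618] v=[-1.7756]
Step 23: x=[3.7754] v=[-1.7283]
Step 24: x=[3.6920] v=[-1.6689]
Step 25: x=[3.6121] v=[-1.5978]
Step 26: x=[3.5363] v=[-1.5155]
Step 27: x=[3.4652] v=[-1.4226]
Step 28: x=[3.3992] v=[-1.3197]
Step 29: x=[3.3388] v=[-1.2076]
Step 30: x=[3.2845] v=[-1.0870]
Step 31: x=[3.2366] v=[-0.9588]
Step 32: x=[3.1954] v=[-0.8239]
Step 33: x=[3.1612] v=[-0.6833]
Step 34: x=[3.1343] v=[-0.5379]
Step 35: x=[3.1149] v=[-0.3887]
Step 36: x=[3.1031] v=[-0.2368]
Step 37: x=[3.0989] v=[-0.0832]
Step 38: x=[3.1025] v=[0.0710]
First v>=0 after going negative at step 38, time=1.9000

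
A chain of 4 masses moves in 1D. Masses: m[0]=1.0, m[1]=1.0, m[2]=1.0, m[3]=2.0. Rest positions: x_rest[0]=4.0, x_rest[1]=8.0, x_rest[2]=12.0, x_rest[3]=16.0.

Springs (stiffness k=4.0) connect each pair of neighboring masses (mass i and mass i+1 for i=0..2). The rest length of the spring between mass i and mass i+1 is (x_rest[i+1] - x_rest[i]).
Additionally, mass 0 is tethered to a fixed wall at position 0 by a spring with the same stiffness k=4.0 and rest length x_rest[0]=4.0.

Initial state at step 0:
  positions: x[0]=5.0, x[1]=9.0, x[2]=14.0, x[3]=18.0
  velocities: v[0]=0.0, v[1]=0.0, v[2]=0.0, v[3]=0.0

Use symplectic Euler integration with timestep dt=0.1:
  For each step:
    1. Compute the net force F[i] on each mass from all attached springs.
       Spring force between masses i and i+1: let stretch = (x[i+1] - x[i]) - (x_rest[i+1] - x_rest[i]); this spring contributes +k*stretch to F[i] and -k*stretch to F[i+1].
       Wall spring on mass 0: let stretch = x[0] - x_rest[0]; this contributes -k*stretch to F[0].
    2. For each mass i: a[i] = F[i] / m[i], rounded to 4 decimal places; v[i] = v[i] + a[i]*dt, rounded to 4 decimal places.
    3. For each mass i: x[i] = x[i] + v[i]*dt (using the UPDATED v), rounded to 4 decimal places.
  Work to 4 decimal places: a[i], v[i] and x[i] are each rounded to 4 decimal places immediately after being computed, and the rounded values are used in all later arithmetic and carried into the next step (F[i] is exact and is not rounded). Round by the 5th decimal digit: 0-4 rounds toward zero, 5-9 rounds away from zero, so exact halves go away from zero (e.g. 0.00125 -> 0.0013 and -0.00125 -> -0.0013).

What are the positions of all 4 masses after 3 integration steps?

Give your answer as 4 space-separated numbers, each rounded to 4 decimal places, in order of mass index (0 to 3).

Answer: 4.7834 9.2089 13.7833 17.9961

Derivation:
Step 0: x=[5.0000 9.0000 14.0000 18.0000] v=[0.0000 0.0000 0.0000 0.0000]
Step 1: x=[4.9600 9.0400 13.9600 18.0000] v=[-0.4000 0.4000 -0.4000 0.0000]
Step 2: x=[4.8848 9.1136 13.8848 17.9992] v=[-0.7520 0.7360 -0.7520 -0.0080]
Step 3: x=[4.7834 9.2089 13.7833 17.9961] v=[-1.0144 0.9530 -1.0147 -0.0309]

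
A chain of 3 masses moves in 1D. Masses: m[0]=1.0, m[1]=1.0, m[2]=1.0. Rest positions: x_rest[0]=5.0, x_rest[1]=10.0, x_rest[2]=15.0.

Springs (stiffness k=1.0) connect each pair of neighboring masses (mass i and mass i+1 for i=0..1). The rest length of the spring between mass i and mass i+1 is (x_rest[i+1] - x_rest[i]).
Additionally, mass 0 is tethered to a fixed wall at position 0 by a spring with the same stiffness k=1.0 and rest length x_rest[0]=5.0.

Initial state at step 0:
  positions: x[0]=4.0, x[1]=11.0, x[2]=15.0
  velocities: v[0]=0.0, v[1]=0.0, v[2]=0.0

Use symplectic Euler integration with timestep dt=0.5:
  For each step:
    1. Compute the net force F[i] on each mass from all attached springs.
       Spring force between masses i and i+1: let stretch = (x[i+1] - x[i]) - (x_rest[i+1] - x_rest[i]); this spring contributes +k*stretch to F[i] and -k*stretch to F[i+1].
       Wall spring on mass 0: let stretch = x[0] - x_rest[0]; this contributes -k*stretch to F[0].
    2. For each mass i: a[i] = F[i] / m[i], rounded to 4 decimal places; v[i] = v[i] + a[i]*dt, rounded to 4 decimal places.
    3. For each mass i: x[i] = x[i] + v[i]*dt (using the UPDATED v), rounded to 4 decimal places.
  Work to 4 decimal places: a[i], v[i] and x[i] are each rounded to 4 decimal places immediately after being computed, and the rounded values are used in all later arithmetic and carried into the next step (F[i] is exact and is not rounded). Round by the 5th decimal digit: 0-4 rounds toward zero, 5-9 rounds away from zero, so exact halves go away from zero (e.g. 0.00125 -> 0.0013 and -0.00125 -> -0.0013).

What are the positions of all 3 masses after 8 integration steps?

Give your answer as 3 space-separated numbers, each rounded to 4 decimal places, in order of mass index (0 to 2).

Step 0: x=[4.0000 11.0000 15.0000] v=[0.0000 0.0000 0.0000]
Step 1: x=[4.7500 10.2500 15.2500] v=[1.5000 -1.5000 0.5000]
Step 2: x=[5.6875 9.3750 15.5000] v=[1.8750 -1.7500 0.5000]
Step 3: x=[6.1250 9.1094 15.4688] v=[0.8750 -0.5313 -0.0625]
Step 4: x=[5.7774 9.6875 15.0977] v=[-0.6953 1.1562 -0.7422]
Step 5: x=[4.9629 10.6407 14.6241] v=[-1.6290 1.9063 -0.9473]
Step 6: x=[4.3271 11.1703 14.4046] v=[-1.2716 1.0591 -0.4390]
Step 7: x=[4.3203 10.7976 14.6266] v=[-0.0136 -0.7454 0.4439]
Step 8: x=[4.8528 9.7628 15.1413] v=[1.0649 -2.0696 1.0294]

Answer: 4.8528 9.7628 15.1413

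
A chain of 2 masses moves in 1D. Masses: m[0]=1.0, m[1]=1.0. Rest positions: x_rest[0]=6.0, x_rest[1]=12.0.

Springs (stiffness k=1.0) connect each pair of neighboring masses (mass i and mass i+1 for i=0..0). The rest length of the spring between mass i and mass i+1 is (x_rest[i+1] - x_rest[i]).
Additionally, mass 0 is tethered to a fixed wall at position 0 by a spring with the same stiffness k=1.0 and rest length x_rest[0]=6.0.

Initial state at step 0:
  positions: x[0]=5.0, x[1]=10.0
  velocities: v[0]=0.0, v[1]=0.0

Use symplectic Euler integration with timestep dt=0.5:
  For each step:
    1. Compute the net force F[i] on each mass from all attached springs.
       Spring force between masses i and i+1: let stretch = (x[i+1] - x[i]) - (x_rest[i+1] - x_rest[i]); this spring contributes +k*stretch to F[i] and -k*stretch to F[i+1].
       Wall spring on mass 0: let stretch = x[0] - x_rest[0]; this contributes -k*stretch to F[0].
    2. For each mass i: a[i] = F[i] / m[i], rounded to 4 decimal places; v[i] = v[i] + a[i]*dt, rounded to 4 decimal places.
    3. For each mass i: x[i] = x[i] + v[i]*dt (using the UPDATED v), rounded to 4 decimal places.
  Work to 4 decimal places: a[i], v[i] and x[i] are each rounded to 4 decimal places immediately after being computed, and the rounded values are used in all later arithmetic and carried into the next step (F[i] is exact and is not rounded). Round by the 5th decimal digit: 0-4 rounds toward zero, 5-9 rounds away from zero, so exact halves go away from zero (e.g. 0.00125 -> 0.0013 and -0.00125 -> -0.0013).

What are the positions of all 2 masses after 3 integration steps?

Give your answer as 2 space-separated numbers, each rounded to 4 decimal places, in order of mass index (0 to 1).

Answer: 5.2657 11.2188

Derivation:
Step 0: x=[5.0000 10.0000] v=[0.0000 0.0000]
Step 1: x=[5.0000 10.2500] v=[0.0000 0.5000]
Step 2: x=[5.0625 10.6875] v=[0.1250 0.8750]
Step 3: x=[5.2657 11.2188] v=[0.4063 1.0625]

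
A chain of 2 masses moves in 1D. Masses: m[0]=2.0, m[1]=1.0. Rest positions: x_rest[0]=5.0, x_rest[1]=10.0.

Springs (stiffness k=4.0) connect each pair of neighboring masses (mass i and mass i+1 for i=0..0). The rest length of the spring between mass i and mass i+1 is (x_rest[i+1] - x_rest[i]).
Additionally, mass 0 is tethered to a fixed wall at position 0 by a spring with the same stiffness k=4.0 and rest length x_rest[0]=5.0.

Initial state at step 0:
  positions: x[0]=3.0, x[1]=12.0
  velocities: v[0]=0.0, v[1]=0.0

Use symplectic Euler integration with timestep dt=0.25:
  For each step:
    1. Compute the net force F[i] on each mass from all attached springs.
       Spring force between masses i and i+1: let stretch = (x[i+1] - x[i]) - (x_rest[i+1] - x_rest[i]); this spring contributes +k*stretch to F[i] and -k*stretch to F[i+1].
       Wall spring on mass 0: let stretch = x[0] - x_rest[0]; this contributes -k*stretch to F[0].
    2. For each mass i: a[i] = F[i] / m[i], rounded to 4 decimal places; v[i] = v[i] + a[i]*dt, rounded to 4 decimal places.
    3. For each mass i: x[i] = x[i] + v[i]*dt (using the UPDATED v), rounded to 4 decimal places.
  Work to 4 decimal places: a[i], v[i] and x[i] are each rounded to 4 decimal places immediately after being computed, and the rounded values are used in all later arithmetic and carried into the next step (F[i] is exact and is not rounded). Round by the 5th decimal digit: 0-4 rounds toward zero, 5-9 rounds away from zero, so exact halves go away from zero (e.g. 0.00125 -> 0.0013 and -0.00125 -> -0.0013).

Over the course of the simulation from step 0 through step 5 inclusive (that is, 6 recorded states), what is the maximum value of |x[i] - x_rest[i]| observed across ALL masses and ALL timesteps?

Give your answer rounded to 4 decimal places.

Step 0: x=[3.0000 12.0000] v=[0.0000 0.0000]
Step 1: x=[3.7500 11.0000] v=[3.0000 -4.0000]
Step 2: x=[4.9375 9.4375] v=[4.7500 -6.2500]
Step 3: x=[6.0703 8.0000] v=[4.5313 -5.7500]
Step 4: x=[6.6856 7.3301] v=[2.4610 -2.6797]
Step 5: x=[6.5457 7.7491] v=[-0.5596 1.6758]
Max displacement = 2.6699

Answer: 2.6699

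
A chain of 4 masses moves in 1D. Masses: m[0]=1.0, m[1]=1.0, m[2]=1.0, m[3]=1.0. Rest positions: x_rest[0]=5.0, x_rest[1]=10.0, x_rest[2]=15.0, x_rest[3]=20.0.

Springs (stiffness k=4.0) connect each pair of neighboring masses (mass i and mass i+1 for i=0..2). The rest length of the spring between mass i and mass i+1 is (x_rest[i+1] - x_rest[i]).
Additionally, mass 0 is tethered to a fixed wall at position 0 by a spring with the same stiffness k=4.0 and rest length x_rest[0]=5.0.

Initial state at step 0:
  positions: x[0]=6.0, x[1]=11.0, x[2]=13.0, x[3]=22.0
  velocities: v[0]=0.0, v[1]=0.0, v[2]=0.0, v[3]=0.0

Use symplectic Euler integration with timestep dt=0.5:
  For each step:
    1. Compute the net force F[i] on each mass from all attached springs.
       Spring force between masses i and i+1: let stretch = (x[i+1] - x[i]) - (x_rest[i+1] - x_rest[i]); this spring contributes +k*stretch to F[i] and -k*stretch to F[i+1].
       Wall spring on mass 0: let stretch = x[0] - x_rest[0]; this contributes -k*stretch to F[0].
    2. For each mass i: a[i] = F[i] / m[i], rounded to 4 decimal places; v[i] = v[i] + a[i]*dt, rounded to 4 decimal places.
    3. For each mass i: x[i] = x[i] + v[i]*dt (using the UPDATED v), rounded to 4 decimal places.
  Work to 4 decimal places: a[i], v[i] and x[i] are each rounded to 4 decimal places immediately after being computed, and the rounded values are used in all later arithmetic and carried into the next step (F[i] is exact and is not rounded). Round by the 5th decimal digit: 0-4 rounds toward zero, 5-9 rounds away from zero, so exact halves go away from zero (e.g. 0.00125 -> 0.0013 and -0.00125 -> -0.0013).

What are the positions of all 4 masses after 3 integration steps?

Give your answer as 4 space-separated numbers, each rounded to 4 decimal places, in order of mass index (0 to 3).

Answer: 9.0000 7.0000 15.0000 21.0000

Derivation:
Step 0: x=[6.0000 11.0000 13.0000 22.0000] v=[0.0000 0.0000 0.0000 0.0000]
Step 1: x=[5.0000 8.0000 20.0000 18.0000] v=[-2.0000 -6.0000 14.0000 -8.0000]
Step 2: x=[2.0000 14.0000 13.0000 21.0000] v=[-6.0000 12.0000 -14.0000 6.0000]
Step 3: x=[9.0000 7.0000 15.0000 21.0000] v=[14.0000 -14.0000 4.0000 0.0000]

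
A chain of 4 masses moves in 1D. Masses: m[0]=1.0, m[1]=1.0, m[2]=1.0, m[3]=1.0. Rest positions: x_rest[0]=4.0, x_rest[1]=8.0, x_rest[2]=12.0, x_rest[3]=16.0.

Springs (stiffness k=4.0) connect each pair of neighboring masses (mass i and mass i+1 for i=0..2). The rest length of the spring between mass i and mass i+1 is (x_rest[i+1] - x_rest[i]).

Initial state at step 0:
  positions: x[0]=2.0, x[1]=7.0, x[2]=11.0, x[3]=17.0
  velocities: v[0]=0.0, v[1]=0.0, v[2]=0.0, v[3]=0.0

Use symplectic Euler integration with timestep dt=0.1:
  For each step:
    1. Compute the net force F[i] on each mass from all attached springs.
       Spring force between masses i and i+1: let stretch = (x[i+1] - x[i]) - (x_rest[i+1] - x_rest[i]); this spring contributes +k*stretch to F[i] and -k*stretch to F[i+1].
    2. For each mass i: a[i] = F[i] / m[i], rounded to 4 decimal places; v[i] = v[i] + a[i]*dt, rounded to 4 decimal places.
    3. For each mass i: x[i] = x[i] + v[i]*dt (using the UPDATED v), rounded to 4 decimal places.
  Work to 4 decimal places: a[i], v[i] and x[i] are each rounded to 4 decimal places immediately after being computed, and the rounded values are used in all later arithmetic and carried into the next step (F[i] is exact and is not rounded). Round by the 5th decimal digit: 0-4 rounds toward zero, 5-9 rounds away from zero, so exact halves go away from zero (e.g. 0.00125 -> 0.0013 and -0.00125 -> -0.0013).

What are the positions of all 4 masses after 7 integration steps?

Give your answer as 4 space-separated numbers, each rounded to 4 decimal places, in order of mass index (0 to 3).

Answer: 2.8006 6.6598 12.1075 15.4323

Derivation:
Step 0: x=[2.0000 7.0000 11.0000 17.0000] v=[0.0000 0.0000 0.0000 0.0000]
Step 1: x=[2.0400 6.9600 11.0800 16.9200] v=[0.4000 -0.4000 0.8000 -0.8000]
Step 2: x=[2.1168 6.8880 11.2288 16.7664] v=[0.7680 -0.7200 1.4880 -1.5360]
Step 3: x=[2.2245 6.7988 11.4255 16.5513] v=[1.0765 -0.8922 1.9667 -2.1510]
Step 4: x=[2.3551 6.7117 11.6421 16.2912] v=[1.3062 -0.8712 2.1663 -2.6013]
Step 5: x=[2.5000 6.6475 11.8475 16.0051] v=[1.4488 -0.6417 2.0538 -2.8609]
Step 6: x=[2.6508 6.6254 12.0112 15.7127] v=[1.5078 -0.2207 1.6368 -2.9239]
Step 7: x=[2.8006 6.6598 12.1075 15.4323] v=[1.4976 0.3438 0.9631 -2.8045]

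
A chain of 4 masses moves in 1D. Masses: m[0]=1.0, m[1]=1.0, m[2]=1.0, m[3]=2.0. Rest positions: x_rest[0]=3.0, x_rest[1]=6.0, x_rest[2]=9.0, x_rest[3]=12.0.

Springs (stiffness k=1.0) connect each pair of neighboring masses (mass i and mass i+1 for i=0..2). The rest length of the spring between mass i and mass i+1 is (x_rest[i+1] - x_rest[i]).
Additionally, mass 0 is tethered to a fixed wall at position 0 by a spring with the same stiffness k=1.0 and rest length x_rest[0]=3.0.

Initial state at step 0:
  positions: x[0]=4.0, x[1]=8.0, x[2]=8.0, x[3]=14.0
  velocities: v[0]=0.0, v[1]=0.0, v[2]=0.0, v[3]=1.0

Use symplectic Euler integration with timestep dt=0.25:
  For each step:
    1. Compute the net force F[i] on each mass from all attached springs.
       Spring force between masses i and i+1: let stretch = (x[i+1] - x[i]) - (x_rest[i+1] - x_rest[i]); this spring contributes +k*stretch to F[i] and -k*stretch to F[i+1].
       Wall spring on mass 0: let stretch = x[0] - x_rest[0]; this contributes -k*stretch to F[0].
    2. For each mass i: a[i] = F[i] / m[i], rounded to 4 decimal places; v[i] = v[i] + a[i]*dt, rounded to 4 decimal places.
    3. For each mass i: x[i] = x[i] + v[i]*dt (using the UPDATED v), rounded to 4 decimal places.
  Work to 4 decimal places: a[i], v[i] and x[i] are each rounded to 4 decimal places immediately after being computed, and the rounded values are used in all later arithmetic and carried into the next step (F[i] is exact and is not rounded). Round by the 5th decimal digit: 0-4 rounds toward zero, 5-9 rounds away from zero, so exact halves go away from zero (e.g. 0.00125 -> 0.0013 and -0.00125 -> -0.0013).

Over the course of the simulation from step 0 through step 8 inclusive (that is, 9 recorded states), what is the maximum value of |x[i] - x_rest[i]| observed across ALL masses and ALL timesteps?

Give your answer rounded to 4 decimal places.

Step 0: x=[4.0000 8.0000 8.0000 14.0000] v=[0.0000 0.0000 0.0000 1.0000]
Step 1: x=[4.0000 7.7500 8.3750 14.1563] v=[0.0000 -1.0000 1.5000 0.6250]
Step 2: x=[3.9844 7.3047 9.0723 14.2256] v=[-0.0625 -1.7813 2.7891 0.2773]
Step 3: x=[3.9273 6.7623 9.9812 14.2276] v=[-0.2285 -2.1695 3.6355 0.0081]
Step 4: x=[3.8019 6.2439 10.9543 14.1907] v=[-0.5016 -2.0735 3.8924 -0.1477]
Step 5: x=[3.5915 5.8673 11.8353 14.1464] v=[-0.8416 -1.5064 3.5239 -0.1773]
Step 6: x=[3.2989 5.7215 12.4877 14.1236] v=[-1.1705 -0.5834 2.6097 -0.0912]
Step 7: x=[2.9515 5.8471 12.8195 14.1434] v=[-1.3896 0.5025 1.3271 0.0793]
Step 8: x=[2.6006 6.2275 12.7983 14.2156] v=[-1.4036 1.5217 -0.0850 0.2888]
Max displacement = 3.8195

Answer: 3.8195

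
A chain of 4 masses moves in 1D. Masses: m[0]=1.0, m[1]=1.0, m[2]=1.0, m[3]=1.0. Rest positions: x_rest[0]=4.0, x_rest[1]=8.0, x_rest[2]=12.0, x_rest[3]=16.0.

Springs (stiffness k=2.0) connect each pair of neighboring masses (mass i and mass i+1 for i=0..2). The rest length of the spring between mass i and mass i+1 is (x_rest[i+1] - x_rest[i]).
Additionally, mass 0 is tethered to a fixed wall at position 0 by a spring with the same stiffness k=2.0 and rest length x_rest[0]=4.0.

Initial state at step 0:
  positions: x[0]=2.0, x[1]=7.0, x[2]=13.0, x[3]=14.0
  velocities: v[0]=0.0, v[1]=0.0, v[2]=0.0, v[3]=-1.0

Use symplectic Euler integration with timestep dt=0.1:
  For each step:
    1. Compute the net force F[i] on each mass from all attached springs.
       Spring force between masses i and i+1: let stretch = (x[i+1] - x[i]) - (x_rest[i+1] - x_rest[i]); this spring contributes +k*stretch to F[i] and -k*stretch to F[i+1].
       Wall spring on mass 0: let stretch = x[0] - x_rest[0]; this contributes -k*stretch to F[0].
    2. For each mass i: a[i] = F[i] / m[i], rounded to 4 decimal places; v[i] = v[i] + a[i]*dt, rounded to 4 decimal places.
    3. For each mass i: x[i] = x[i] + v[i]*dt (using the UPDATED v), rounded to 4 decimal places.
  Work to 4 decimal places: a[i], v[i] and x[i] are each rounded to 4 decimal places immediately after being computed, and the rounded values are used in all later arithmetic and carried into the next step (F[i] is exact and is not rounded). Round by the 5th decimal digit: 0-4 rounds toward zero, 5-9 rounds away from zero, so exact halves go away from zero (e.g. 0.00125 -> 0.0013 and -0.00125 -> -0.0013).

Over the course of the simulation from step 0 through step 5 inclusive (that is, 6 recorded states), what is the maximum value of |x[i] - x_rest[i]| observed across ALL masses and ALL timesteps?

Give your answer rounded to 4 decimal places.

Answer: 2.0400

Derivation:
Step 0: x=[2.0000 7.0000 13.0000 14.0000] v=[0.0000 0.0000 0.0000 -1.0000]
Step 1: x=[2.0600 7.0200 12.9000 13.9600] v=[0.6000 0.2000 -1.0000 -0.4000]
Step 2: x=[2.1780 7.0584 12.7036 13.9788] v=[1.1800 0.3840 -1.9640 0.1880]
Step 3: x=[2.3501 7.1121 12.4198 14.0521] v=[1.7205 0.5370 -2.8380 0.7330]
Step 4: x=[2.5704 7.1767 12.0625 14.1728] v=[2.2029 0.6461 -3.5731 1.2065]
Step 5: x=[2.8314 7.2469 11.6497 14.3312] v=[2.6101 0.7020 -4.1282 1.5844]
Max displacement = 2.0400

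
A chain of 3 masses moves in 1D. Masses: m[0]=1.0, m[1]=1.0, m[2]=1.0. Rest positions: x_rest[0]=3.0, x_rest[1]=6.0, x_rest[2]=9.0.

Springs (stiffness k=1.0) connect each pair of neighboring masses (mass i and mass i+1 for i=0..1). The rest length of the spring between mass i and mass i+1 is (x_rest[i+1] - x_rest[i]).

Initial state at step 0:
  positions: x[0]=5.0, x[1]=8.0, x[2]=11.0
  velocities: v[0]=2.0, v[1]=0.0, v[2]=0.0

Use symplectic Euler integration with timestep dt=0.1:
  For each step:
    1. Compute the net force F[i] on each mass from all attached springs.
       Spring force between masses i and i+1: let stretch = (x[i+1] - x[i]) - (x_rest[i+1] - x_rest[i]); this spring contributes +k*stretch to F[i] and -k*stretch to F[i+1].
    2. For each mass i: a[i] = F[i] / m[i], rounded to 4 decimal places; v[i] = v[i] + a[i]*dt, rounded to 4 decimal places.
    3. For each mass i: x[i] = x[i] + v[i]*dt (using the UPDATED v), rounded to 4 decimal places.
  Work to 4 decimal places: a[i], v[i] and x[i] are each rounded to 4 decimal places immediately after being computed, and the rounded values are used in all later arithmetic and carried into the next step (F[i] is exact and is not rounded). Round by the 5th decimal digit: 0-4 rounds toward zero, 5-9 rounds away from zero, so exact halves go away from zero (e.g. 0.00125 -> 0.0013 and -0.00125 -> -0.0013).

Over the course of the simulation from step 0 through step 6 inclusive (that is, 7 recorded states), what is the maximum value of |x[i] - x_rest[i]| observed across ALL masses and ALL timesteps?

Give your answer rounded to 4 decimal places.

Step 0: x=[5.0000 8.0000 11.0000] v=[2.0000 0.0000 0.0000]
Step 1: x=[5.2000 8.0000 11.0000] v=[2.0000 0.0000 0.0000]
Step 2: x=[5.3980 8.0020 11.0000] v=[1.9800 0.0200 0.0000]
Step 3: x=[5.5920 8.0079 11.0000] v=[1.9404 0.0594 0.0002]
Step 4: x=[5.7802 8.0196 11.0001] v=[1.8820 0.1170 0.0010]
Step 5: x=[5.9608 8.0387 11.0004] v=[1.8059 0.1911 0.0030]
Step 6: x=[6.1322 8.0667 11.0011] v=[1.7137 0.2795 0.0068]
Max displacement = 3.1322

Answer: 3.1322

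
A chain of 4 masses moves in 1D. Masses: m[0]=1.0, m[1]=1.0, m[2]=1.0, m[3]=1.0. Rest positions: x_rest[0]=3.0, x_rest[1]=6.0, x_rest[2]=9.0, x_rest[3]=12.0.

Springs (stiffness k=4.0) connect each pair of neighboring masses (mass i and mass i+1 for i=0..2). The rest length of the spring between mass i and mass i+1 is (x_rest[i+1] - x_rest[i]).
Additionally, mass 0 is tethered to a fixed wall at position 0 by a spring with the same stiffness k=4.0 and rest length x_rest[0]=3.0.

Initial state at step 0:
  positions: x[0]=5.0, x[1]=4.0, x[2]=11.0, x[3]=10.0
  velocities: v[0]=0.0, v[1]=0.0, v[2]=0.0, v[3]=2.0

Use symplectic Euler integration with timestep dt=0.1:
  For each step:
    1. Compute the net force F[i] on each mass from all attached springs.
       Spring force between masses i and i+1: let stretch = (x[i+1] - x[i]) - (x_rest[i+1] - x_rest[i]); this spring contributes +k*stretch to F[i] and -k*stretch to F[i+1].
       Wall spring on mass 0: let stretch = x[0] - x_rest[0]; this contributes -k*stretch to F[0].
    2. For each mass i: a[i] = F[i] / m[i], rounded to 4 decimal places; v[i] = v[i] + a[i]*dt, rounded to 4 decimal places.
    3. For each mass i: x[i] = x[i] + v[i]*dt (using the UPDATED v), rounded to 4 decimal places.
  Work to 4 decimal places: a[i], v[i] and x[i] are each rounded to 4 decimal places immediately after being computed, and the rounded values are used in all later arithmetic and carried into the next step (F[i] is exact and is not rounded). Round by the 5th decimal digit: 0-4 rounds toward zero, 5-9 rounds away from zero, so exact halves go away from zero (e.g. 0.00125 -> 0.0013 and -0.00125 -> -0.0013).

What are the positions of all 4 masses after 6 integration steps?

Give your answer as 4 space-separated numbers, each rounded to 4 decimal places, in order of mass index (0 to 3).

Step 0: x=[5.0000 4.0000 11.0000 10.0000] v=[0.0000 0.0000 0.0000 2.0000]
Step 1: x=[4.7600 4.3200 10.6800 10.3600] v=[-2.4000 3.2000 -3.2000 3.6000]
Step 2: x=[4.3120 4.9120 10.0928 10.8528] v=[-4.4800 5.9200 -5.8720 4.9280]
Step 3: x=[3.7155 5.6872 9.3288 11.4352] v=[-5.9648 7.7523 -7.6403 5.8240]
Step 4: x=[3.0493 6.5292 8.5034 12.0533] v=[-6.6623 8.4203 -8.2544 6.1814]
Step 5: x=[2.4003 7.3110 7.7410 12.6494] v=[-6.4901 7.8180 -7.6241 5.9614]
Step 6: x=[1.8517 7.9136 7.1577 13.1692] v=[-5.4859 6.0257 -5.8327 5.1980]

Answer: 1.8517 7.9136 7.1577 13.1692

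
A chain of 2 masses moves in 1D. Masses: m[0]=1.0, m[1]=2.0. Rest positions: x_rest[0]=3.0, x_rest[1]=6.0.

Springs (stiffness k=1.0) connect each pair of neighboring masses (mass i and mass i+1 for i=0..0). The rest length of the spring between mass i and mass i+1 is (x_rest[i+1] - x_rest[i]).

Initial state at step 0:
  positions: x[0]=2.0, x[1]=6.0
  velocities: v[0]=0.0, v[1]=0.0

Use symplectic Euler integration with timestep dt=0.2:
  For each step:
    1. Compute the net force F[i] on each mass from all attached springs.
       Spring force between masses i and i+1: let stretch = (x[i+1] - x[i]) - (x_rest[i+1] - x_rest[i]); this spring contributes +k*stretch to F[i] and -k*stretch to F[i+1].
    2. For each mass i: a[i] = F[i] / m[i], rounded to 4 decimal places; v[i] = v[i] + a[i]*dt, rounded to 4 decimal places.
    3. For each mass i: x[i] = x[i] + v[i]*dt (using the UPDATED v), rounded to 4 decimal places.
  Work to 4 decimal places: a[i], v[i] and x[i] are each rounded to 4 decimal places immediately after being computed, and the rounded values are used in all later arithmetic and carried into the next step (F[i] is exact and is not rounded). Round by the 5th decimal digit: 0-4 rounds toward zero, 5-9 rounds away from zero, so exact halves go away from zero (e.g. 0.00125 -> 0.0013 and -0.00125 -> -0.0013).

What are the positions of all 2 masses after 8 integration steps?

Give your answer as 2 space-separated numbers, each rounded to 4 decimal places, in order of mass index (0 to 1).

Answer: 2.9984 5.5007

Derivation:
Step 0: x=[2.0000 6.0000] v=[0.0000 0.0000]
Step 1: x=[2.0400 5.9800] v=[0.2000 -0.1000]
Step 2: x=[2.1176 5.9412] v=[0.3880 -0.1940]
Step 3: x=[2.2281 5.8859] v=[0.5527 -0.2764]
Step 4: x=[2.3650 5.8175] v=[0.6843 -0.3422]
Step 5: x=[2.5200 5.7400] v=[0.7748 -0.3875]
Step 6: x=[2.6838 5.6581] v=[0.8188 -0.4095]
Step 7: x=[2.8465 5.5767] v=[0.8137 -0.4069]
Step 8: x=[2.9984 5.5007] v=[0.7597 -0.3799]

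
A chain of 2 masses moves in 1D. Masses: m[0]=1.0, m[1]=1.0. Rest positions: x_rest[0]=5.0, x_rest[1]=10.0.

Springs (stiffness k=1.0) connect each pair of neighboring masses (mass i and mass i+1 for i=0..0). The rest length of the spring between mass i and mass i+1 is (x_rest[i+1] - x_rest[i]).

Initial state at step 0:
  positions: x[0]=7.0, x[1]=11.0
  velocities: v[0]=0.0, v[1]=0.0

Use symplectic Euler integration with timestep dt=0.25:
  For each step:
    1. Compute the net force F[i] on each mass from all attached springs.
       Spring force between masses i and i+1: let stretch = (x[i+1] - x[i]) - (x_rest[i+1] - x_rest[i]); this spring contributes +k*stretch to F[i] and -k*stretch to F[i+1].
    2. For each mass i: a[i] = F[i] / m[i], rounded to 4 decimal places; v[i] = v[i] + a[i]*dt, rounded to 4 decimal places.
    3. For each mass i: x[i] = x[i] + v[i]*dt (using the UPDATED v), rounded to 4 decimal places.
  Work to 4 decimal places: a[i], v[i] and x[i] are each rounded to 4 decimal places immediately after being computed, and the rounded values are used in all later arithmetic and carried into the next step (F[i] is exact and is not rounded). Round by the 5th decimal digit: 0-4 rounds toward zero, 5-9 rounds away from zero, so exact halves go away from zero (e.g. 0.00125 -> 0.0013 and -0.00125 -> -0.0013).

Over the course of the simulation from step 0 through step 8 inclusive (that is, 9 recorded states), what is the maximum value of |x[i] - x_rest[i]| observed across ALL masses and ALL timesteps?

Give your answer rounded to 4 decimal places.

Step 0: x=[7.0000 11.0000] v=[0.0000 0.0000]
Step 1: x=[6.9375 11.0625] v=[-0.2500 0.2500]
Step 2: x=[6.8203 11.1797] v=[-0.4688 0.4688]
Step 3: x=[6.6631 11.3370] v=[-0.6290 0.6290]
Step 4: x=[6.4855 11.5146] v=[-0.7105 0.7105]
Step 5: x=[6.3097 11.6904] v=[-0.7032 0.7032]
Step 6: x=[6.1577 11.8424] v=[-0.6080 0.6080]
Step 7: x=[6.0485 11.9516] v=[-0.4368 0.4368]
Step 8: x=[5.9958 12.0044] v=[-0.2110 0.2110]
Max displacement = 2.0044

Answer: 2.0044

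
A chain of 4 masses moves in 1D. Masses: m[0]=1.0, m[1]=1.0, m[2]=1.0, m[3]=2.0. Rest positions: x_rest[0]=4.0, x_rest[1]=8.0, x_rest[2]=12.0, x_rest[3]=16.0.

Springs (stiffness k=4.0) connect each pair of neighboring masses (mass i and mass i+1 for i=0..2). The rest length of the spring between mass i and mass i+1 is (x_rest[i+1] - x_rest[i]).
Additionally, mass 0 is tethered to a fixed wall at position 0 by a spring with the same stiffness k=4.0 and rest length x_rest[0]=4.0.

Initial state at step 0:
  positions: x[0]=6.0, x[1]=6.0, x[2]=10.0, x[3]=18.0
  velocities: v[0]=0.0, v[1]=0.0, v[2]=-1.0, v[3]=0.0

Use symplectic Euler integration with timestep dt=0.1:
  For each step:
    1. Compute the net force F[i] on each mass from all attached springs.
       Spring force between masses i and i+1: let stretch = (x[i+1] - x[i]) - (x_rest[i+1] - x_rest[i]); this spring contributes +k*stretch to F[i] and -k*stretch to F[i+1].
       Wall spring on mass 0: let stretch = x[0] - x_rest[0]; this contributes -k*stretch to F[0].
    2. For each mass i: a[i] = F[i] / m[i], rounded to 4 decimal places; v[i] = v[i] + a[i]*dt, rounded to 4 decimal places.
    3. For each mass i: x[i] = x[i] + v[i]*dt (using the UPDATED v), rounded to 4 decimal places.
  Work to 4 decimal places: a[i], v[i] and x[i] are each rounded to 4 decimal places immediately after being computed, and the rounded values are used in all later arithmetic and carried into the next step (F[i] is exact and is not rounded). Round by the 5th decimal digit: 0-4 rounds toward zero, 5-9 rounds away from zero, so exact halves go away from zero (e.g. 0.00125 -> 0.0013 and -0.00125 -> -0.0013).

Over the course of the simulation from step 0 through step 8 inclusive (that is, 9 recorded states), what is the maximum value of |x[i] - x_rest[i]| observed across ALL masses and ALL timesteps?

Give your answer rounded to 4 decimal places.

Answer: 2.3995

Derivation:
Step 0: x=[6.0000 6.0000 10.0000 18.0000] v=[0.0000 0.0000 -1.0000 0.0000]
Step 1: x=[5.7600 6.1600 10.0600 17.9200] v=[-2.4000 1.6000 0.6000 -0.8000]
Step 2: x=[5.3056 6.4600 10.2784 17.7628] v=[-4.5440 3.0000 2.1840 -1.5720]
Step 3: x=[4.6852 6.8666 10.6434 17.5359] v=[-6.2045 4.0656 3.6504 -2.2689]
Step 4: x=[3.9646 7.3370 11.1331 17.2512] v=[-7.2060 4.7038 4.8967 -2.8474]
Step 5: x=[3.2203 7.8243 11.7157 16.9241] v=[-7.4429 4.8733 5.8255 -3.2710]
Step 6: x=[2.5314 8.2831 12.3509 16.5728] v=[-6.8894 4.5883 6.3523 -3.5127]
Step 7: x=[1.9713 8.6746 12.9923 16.2171] v=[-5.6013 3.9147 6.4139 -3.5571]
Step 8: x=[1.6005 8.9707 13.5900 15.8769] v=[-3.7085 2.9605 5.9767 -3.4021]
Max displacement = 2.3995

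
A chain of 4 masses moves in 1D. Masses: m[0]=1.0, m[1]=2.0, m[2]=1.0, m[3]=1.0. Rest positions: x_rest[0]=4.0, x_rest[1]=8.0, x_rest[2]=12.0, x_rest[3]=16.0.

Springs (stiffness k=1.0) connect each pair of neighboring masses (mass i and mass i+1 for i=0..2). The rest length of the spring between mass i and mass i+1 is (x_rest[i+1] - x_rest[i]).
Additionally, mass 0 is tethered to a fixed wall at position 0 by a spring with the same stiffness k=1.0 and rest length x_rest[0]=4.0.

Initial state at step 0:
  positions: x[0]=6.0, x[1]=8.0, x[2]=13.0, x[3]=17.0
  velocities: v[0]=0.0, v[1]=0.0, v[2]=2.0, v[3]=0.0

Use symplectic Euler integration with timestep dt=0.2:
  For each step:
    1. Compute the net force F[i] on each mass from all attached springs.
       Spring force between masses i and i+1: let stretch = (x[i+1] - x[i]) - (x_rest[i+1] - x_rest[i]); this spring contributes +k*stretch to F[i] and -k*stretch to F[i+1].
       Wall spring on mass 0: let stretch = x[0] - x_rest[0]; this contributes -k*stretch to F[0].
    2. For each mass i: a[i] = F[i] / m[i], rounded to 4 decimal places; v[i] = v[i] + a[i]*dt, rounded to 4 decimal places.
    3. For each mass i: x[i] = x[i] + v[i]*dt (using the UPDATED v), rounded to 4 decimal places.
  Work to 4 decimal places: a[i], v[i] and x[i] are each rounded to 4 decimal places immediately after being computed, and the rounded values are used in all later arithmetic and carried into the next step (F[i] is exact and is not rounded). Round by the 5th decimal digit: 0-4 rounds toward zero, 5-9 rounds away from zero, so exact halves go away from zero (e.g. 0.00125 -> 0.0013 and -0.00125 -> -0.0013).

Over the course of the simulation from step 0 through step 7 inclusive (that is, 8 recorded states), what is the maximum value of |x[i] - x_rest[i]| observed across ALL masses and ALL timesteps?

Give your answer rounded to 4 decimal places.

Step 0: x=[6.0000 8.0000 13.0000 17.0000] v=[0.0000 0.0000 2.0000 0.0000]
Step 1: x=[5.8400 8.0600 13.3600 17.0000] v=[-0.8000 0.3000 1.8000 0.0000]
Step 2: x=[5.5352 8.1816 13.6536 17.0144] v=[-1.5240 0.6080 1.4680 0.0720]
Step 3: x=[5.1148 8.3597 13.8628 17.0544] v=[-2.1018 0.8906 1.0458 0.1998]
Step 4: x=[4.6196 8.5830 13.9795 17.1267] v=[-2.4758 1.1164 0.5835 0.3615]
Step 5: x=[4.0982 8.8349 14.0062 17.2331] v=[-2.6070 1.2597 0.1336 0.5321]
Step 6: x=[3.6023 9.0955 13.9551 17.3704] v=[-2.4793 1.3032 -0.2553 0.6867]
Step 7: x=[3.1821 9.3435 13.8463 17.5311] v=[-2.1011 1.2398 -0.5442 0.8036]
Max displacement = 2.0062

Answer: 2.0062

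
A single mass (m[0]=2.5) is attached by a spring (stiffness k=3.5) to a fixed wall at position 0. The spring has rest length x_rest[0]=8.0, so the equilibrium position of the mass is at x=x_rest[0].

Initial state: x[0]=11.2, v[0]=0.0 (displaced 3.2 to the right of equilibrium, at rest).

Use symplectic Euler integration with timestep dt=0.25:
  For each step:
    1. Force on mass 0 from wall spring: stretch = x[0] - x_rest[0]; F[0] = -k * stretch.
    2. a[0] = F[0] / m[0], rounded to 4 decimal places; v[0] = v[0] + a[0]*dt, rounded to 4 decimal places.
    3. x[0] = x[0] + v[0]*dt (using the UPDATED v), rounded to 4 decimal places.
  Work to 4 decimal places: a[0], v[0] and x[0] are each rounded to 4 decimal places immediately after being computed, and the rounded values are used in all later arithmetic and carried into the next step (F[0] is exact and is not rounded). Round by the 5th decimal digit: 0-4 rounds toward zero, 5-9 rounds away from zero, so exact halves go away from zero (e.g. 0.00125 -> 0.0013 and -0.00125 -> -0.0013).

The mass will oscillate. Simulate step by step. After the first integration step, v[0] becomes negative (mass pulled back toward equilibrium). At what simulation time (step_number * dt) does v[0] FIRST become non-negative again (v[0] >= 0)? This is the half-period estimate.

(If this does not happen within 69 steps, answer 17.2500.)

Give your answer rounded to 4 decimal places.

Answer: 2.7500

Derivation:
Step 0: x=[11.2000] v=[0.0000]
Step 1: x=[10.9200] v=[-1.1200]
Step 2: x=[10.3845] v=[-2.1420]
Step 3: x=[9.6404] v=[-2.9766]
Step 4: x=[8.7527] v=[-3.5508]
Step 5: x=[7.7991] v=[-3.8143]
Step 6: x=[6.8631] v=[-3.7440]
Step 7: x=[6.0266] v=[-3.3461]
Step 8: x=[5.3628] v=[-2.6554]
Step 9: x=[4.9297] v=[-1.7324]
Step 10: x=[4.7653] v=[-0.6578]
Step 11: x=[4.8839] v=[0.4744]
First v>=0 after going negative at step 11, time=2.7500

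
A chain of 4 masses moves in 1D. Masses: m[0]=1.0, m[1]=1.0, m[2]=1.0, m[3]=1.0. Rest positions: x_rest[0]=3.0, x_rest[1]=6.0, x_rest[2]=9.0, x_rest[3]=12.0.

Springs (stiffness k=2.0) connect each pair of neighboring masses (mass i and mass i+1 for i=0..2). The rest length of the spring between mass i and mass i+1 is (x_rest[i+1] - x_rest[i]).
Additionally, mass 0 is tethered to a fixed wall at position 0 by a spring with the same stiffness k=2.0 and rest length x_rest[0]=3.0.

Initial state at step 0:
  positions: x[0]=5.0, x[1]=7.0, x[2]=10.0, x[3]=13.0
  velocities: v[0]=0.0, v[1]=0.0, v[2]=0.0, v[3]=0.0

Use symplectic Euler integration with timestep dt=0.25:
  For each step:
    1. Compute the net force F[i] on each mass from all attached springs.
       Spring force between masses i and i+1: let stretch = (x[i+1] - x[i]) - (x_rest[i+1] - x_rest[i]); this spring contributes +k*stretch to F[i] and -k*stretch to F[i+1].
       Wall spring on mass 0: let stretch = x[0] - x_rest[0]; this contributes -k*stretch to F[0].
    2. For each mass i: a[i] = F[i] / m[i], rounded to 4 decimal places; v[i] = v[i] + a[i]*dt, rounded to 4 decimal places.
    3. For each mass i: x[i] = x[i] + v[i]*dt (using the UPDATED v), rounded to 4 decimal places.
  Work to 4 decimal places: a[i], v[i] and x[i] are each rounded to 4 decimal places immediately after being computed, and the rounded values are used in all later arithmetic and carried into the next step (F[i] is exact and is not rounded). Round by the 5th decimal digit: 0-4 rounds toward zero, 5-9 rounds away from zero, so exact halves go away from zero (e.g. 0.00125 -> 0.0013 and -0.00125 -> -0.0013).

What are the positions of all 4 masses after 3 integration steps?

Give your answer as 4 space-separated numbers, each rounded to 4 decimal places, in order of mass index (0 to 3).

Step 0: x=[5.0000 7.0000 10.0000 13.0000] v=[0.0000 0.0000 0.0000 0.0000]
Step 1: x=[4.6250 7.1250 10.0000 13.0000] v=[-1.5000 0.5000 0.0000 0.0000]
Step 2: x=[3.9844 7.2969 10.0156 13.0000] v=[-2.5625 0.6875 0.0625 0.0000]
Step 3: x=[3.2598 7.3946 10.0645 13.0020] v=[-2.8985 0.3906 0.1954 0.0078]

Answer: 3.2598 7.3946 10.0645 13.0020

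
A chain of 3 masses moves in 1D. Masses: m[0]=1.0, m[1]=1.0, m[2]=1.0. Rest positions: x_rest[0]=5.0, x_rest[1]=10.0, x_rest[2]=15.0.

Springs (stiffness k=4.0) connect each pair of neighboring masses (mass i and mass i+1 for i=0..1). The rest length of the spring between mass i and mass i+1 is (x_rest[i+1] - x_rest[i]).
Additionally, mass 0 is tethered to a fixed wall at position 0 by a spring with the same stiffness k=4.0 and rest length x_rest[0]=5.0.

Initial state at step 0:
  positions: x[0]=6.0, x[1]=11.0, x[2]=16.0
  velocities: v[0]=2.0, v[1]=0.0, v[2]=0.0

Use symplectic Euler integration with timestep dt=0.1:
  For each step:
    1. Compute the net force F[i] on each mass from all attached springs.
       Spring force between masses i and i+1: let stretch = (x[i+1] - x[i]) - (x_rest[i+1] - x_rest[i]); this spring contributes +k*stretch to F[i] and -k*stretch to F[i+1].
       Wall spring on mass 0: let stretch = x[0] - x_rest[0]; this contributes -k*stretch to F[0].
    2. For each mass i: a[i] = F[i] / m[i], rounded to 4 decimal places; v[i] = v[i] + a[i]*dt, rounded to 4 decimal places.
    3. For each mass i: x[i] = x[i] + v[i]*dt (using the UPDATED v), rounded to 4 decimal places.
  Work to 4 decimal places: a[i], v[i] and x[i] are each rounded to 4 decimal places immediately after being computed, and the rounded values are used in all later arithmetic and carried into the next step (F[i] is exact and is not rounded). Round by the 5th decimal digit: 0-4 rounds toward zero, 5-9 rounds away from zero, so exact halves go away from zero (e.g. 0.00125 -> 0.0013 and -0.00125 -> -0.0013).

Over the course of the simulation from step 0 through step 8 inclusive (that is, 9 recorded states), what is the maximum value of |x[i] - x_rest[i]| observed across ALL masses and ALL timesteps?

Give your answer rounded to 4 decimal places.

Step 0: x=[6.0000 11.0000 16.0000] v=[2.0000 0.0000 0.0000]
Step 1: x=[6.1600 11.0000 16.0000] v=[1.6000 0.0000 0.0000]
Step 2: x=[6.2672 11.0064 16.0000] v=[1.0720 0.0640 0.0000]
Step 3: x=[6.3133 11.0230 16.0003] v=[0.4608 0.1658 0.0026]
Step 4: x=[6.2952 11.0503 16.0015] v=[-0.1806 0.2728 0.0117]
Step 5: x=[6.2155 11.0854 16.0046] v=[-0.7966 0.3512 0.0312]
Step 6: x=[6.0820 11.1225 16.0110] v=[-1.3348 0.3709 0.0635]
Step 7: x=[5.9069 11.1535 16.0218] v=[-1.7514 0.3101 0.1081]
Step 8: x=[5.7054 11.1694 16.0379] v=[-2.0155 0.1588 0.1608]
Max displacement = 1.3133

Answer: 1.3133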